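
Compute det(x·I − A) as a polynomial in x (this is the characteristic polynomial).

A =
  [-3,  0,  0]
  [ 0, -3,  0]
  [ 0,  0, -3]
x^3 + 9*x^2 + 27*x + 27

Expanding det(x·I − A) (e.g. by cofactor expansion or by noting that A is similar to its Jordan form J, which has the same characteristic polynomial as A) gives
  χ_A(x) = x^3 + 9*x^2 + 27*x + 27
which factors as (x + 3)^3. The eigenvalues (with algebraic multiplicities) are λ = -3 with multiplicity 3.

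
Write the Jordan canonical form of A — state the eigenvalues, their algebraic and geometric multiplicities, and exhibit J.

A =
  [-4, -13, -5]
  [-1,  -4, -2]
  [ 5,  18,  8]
J_3(0)

The characteristic polynomial is
  det(x·I − A) = x^3

Eigenvalues and multiplicities (the geometric multiplicity of λ is n − rank(A − λI), which equals the number of Jordan blocks for λ):
  λ = 0: algebraic multiplicity = 3, geometric multiplicity = 1

Determining the block sizes for each eigenvalue:
  λ = 0: one block (gm = 1), so the single block has size am = 3 → block sizes [3]

Assembling the blocks gives a Jordan form
J =
  [0, 1, 0]
  [0, 0, 1]
  [0, 0, 0]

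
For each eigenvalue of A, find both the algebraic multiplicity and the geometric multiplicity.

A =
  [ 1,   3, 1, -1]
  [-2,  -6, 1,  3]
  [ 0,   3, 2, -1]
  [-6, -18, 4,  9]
λ = 1: alg = 3, geom = 2; λ = 3: alg = 1, geom = 1

Step 1 — factor the characteristic polynomial to read off the algebraic multiplicities:
  χ_A(x) = (x - 3)*(x - 1)^3

Step 2 — compute geometric multiplicities via the rank-nullity identity g(λ) = n − rank(A − λI):
  rank(A − (1)·I) = 2, so dim ker(A − (1)·I) = n − 2 = 2
  rank(A − (3)·I) = 3, so dim ker(A − (3)·I) = n − 3 = 1

Summary:
  λ = 1: algebraic multiplicity = 3, geometric multiplicity = 2
  λ = 3: algebraic multiplicity = 1, geometric multiplicity = 1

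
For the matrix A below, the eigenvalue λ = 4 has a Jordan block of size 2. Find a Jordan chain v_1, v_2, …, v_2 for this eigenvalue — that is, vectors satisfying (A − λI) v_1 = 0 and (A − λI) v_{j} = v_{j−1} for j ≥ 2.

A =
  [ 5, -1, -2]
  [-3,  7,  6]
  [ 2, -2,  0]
A Jordan chain for λ = 4 of length 2:
v_1 = (1, -3, 2)ᵀ
v_2 = (1, 0, 0)ᵀ

Let N = A − (4)·I. We want v_2 with N^2 v_2 = 0 but N^1 v_2 ≠ 0; then v_{j-1} := N · v_j for j = 2, …, 2.

Pick v_2 = (1, 0, 0)ᵀ.
Then v_1 = N · v_2 = (1, -3, 2)ᵀ.

Sanity check: (A − (4)·I) v_1 = (0, 0, 0)ᵀ = 0. ✓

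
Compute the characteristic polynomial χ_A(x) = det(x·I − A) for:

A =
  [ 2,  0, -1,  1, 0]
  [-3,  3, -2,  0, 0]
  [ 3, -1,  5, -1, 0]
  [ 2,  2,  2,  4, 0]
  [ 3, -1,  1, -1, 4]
x^5 - 18*x^4 + 128*x^3 - 448*x^2 + 768*x - 512

Expanding det(x·I − A) (e.g. by cofactor expansion or by noting that A is similar to its Jordan form J, which has the same characteristic polynomial as A) gives
  χ_A(x) = x^5 - 18*x^4 + 128*x^3 - 448*x^2 + 768*x - 512
which factors as (x - 4)^4*(x - 2). The eigenvalues (with algebraic multiplicities) are λ = 2 with multiplicity 1, λ = 4 with multiplicity 4.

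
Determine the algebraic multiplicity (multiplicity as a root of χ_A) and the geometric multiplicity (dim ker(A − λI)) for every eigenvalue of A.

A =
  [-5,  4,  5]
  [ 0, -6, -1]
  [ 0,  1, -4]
λ = -5: alg = 3, geom = 1

Step 1 — factor the characteristic polynomial to read off the algebraic multiplicities:
  χ_A(x) = (x + 5)^3

Step 2 — compute geometric multiplicities via the rank-nullity identity g(λ) = n − rank(A − λI):
  rank(A − (-5)·I) = 2, so dim ker(A − (-5)·I) = n − 2 = 1

Summary:
  λ = -5: algebraic multiplicity = 3, geometric multiplicity = 1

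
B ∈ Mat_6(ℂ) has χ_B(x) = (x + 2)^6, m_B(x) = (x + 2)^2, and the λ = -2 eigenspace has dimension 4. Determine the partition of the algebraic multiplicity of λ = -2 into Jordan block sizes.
Block sizes for λ = -2: [2, 2, 1, 1]

Step 1 — from the characteristic polynomial, algebraic multiplicity of λ = -2 is 6. From dim ker(B − (-2)·I) = 4, there are exactly 4 Jordan blocks for λ = -2.
Step 2 — from the minimal polynomial, the factor (x + 2)^2 tells us the largest block for λ = -2 has size 2.
Step 3 — with total size 6, 4 blocks, and largest block 2, the block sizes (in nonincreasing order) are [2, 2, 1, 1].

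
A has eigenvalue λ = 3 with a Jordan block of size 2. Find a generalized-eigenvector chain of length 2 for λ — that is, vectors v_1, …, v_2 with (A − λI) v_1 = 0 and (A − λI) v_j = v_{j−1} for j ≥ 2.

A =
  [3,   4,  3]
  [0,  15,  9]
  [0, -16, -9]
A Jordan chain for λ = 3 of length 2:
v_1 = (4, 12, -16)ᵀ
v_2 = (0, 1, 0)ᵀ

Let N = A − (3)·I. We want v_2 with N^2 v_2 = 0 but N^1 v_2 ≠ 0; then v_{j-1} := N · v_j for j = 2, …, 2.

Pick v_2 = (0, 1, 0)ᵀ.
Then v_1 = N · v_2 = (4, 12, -16)ᵀ.

Sanity check: (A − (3)·I) v_1 = (0, 0, 0)ᵀ = 0. ✓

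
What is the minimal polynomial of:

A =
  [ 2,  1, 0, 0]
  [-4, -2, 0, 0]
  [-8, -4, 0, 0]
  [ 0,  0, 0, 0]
x^2

The characteristic polynomial is χ_A(x) = x^4, so the eigenvalues are known. The minimal polynomial is
  m_A(x) = Π_λ (x − λ)^{k_λ}
where k_λ is the size of the *largest* Jordan block for λ (equivalently, the smallest k with (A − λI)^k v = 0 for every generalised eigenvector v of λ).

  λ = 0: largest Jordan block has size 2, contributing (x − 0)^2

So m_A(x) = x^2 = x^2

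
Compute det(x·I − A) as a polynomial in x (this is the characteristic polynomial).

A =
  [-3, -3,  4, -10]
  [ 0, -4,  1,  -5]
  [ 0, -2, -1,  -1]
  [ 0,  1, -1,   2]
x^4 + 6*x^3 + 9*x^2

Expanding det(x·I − A) (e.g. by cofactor expansion or by noting that A is similar to its Jordan form J, which has the same characteristic polynomial as A) gives
  χ_A(x) = x^4 + 6*x^3 + 9*x^2
which factors as x^2*(x + 3)^2. The eigenvalues (with algebraic multiplicities) are λ = -3 with multiplicity 2, λ = 0 with multiplicity 2.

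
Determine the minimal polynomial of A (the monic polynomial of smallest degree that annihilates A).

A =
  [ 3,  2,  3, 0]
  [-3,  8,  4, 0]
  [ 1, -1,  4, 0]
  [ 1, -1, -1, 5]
x^3 - 15*x^2 + 75*x - 125

The characteristic polynomial is χ_A(x) = (x - 5)^4, so the eigenvalues are known. The minimal polynomial is
  m_A(x) = Π_λ (x − λ)^{k_λ}
where k_λ is the size of the *largest* Jordan block for λ (equivalently, the smallest k with (A − λI)^k v = 0 for every generalised eigenvector v of λ).

  λ = 5: largest Jordan block has size 3, contributing (x − 5)^3

So m_A(x) = (x - 5)^3 = x^3 - 15*x^2 + 75*x - 125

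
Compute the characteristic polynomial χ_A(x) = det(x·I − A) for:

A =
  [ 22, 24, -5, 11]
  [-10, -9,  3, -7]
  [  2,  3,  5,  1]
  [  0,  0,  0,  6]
x^4 - 24*x^3 + 216*x^2 - 864*x + 1296

Expanding det(x·I − A) (e.g. by cofactor expansion or by noting that A is similar to its Jordan form J, which has the same characteristic polynomial as A) gives
  χ_A(x) = x^4 - 24*x^3 + 216*x^2 - 864*x + 1296
which factors as (x - 6)^4. The eigenvalues (with algebraic multiplicities) are λ = 6 with multiplicity 4.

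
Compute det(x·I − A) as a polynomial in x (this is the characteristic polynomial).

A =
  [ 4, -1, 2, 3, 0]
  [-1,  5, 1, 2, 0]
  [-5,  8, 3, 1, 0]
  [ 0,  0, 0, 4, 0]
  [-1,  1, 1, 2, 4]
x^5 - 20*x^4 + 160*x^3 - 640*x^2 + 1280*x - 1024

Expanding det(x·I − A) (e.g. by cofactor expansion or by noting that A is similar to its Jordan form J, which has the same characteristic polynomial as A) gives
  χ_A(x) = x^5 - 20*x^4 + 160*x^3 - 640*x^2 + 1280*x - 1024
which factors as (x - 4)^5. The eigenvalues (with algebraic multiplicities) are λ = 4 with multiplicity 5.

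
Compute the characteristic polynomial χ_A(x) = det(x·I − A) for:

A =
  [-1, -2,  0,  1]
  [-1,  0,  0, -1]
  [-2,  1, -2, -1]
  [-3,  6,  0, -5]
x^4 + 8*x^3 + 24*x^2 + 32*x + 16

Expanding det(x·I − A) (e.g. by cofactor expansion or by noting that A is similar to its Jordan form J, which has the same characteristic polynomial as A) gives
  χ_A(x) = x^4 + 8*x^3 + 24*x^2 + 32*x + 16
which factors as (x + 2)^4. The eigenvalues (with algebraic multiplicities) are λ = -2 with multiplicity 4.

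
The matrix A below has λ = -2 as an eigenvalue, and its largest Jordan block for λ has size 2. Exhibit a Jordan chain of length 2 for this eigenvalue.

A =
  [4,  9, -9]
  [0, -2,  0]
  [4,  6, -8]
A Jordan chain for λ = -2 of length 2:
v_1 = (6, 0, 4)ᵀ
v_2 = (1, 0, 0)ᵀ

Let N = A − (-2)·I. We want v_2 with N^2 v_2 = 0 but N^1 v_2 ≠ 0; then v_{j-1} := N · v_j for j = 2, …, 2.

Pick v_2 = (1, 0, 0)ᵀ.
Then v_1 = N · v_2 = (6, 0, 4)ᵀ.

Sanity check: (A − (-2)·I) v_1 = (0, 0, 0)ᵀ = 0. ✓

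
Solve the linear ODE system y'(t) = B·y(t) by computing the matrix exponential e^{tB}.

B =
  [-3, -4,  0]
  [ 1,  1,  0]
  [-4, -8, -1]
e^{tB} =
  [-2*t*exp(-t) + exp(-t), -4*t*exp(-t), 0]
  [t*exp(-t), 2*t*exp(-t) + exp(-t), 0]
  [-4*t*exp(-t), -8*t*exp(-t), exp(-t)]

Strategy: write B = P · J · P⁻¹ where J is a Jordan canonical form, so e^{tB} = P · e^{tJ} · P⁻¹, and e^{tJ} can be computed block-by-block.

B has Jordan form
J =
  [-1,  1,  0]
  [ 0, -1,  0]
  [ 0,  0, -1]
(up to reordering of blocks).

Per-block formulas:
  For a 2×2 Jordan block J_2(-1): exp(t · J_2(-1)) = e^(-1t)·(I + t·N), where N is the 2×2 nilpotent shift.
  For a 1×1 block at λ = -1: exp(t · [-1]) = [e^(-1t)].

After assembling e^{tJ} and conjugating by P, we get:

e^{tB} =
  [-2*t*exp(-t) + exp(-t), -4*t*exp(-t), 0]
  [t*exp(-t), 2*t*exp(-t) + exp(-t), 0]
  [-4*t*exp(-t), -8*t*exp(-t), exp(-t)]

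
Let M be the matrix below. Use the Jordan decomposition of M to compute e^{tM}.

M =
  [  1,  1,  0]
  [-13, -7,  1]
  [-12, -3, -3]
e^{tM} =
  [3*t^2*exp(-3*t)/2 + 4*t*exp(-3*t) + exp(-3*t), t*exp(-3*t), t^2*exp(-3*t)/2]
  [-6*t^2*exp(-3*t) - 13*t*exp(-3*t), -4*t*exp(-3*t) + exp(-3*t), -2*t^2*exp(-3*t) + t*exp(-3*t)]
  [-9*t^2*exp(-3*t)/2 - 12*t*exp(-3*t), -3*t*exp(-3*t), -3*t^2*exp(-3*t)/2 + exp(-3*t)]

Strategy: write M = P · J · P⁻¹ where J is a Jordan canonical form, so e^{tM} = P · e^{tJ} · P⁻¹, and e^{tJ} can be computed block-by-block.

M has Jordan form
J =
  [-3,  1,  0]
  [ 0, -3,  1]
  [ 0,  0, -3]
(up to reordering of blocks).

Per-block formulas:
  For a 3×3 Jordan block J_3(-3): exp(t · J_3(-3)) = e^(-3t)·(I + t·N + (t^2/2)·N^2), where N is the 3×3 nilpotent shift.

After assembling e^{tJ} and conjugating by P, we get:

e^{tM} =
  [3*t^2*exp(-3*t)/2 + 4*t*exp(-3*t) + exp(-3*t), t*exp(-3*t), t^2*exp(-3*t)/2]
  [-6*t^2*exp(-3*t) - 13*t*exp(-3*t), -4*t*exp(-3*t) + exp(-3*t), -2*t^2*exp(-3*t) + t*exp(-3*t)]
  [-9*t^2*exp(-3*t)/2 - 12*t*exp(-3*t), -3*t*exp(-3*t), -3*t^2*exp(-3*t)/2 + exp(-3*t)]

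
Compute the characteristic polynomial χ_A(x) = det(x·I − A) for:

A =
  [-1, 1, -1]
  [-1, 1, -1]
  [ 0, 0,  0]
x^3

Expanding det(x·I − A) (e.g. by cofactor expansion or by noting that A is similar to its Jordan form J, which has the same characteristic polynomial as A) gives
  χ_A(x) = x^3
which factors as x^3. The eigenvalues (with algebraic multiplicities) are λ = 0 with multiplicity 3.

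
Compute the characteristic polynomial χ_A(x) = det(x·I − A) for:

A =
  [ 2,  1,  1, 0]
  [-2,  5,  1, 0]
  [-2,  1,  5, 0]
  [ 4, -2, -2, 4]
x^4 - 16*x^3 + 96*x^2 - 256*x + 256

Expanding det(x·I − A) (e.g. by cofactor expansion or by noting that A is similar to its Jordan form J, which has the same characteristic polynomial as A) gives
  χ_A(x) = x^4 - 16*x^3 + 96*x^2 - 256*x + 256
which factors as (x - 4)^4. The eigenvalues (with algebraic multiplicities) are λ = 4 with multiplicity 4.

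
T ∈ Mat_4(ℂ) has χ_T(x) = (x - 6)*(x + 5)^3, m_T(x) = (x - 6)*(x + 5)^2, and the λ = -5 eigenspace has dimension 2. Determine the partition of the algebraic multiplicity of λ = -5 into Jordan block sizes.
Block sizes for λ = -5: [2, 1]

Step 1 — from the characteristic polynomial, algebraic multiplicity of λ = -5 is 3. From dim ker(T − (-5)·I) = 2, there are exactly 2 Jordan blocks for λ = -5.
Step 2 — from the minimal polynomial, the factor (x + 5)^2 tells us the largest block for λ = -5 has size 2.
Step 3 — with total size 3, 2 blocks, and largest block 2, the block sizes (in nonincreasing order) are [2, 1].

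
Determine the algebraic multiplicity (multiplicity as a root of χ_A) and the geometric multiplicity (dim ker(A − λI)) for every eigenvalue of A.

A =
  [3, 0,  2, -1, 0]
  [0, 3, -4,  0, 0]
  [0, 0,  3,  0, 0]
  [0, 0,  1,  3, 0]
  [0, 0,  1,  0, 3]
λ = 3: alg = 5, geom = 3

Step 1 — factor the characteristic polynomial to read off the algebraic multiplicities:
  χ_A(x) = (x - 3)^5

Step 2 — compute geometric multiplicities via the rank-nullity identity g(λ) = n − rank(A − λI):
  rank(A − (3)·I) = 2, so dim ker(A − (3)·I) = n − 2 = 3

Summary:
  λ = 3: algebraic multiplicity = 5, geometric multiplicity = 3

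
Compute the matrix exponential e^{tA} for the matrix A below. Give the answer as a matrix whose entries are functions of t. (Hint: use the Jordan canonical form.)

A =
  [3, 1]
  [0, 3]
e^{tA} =
  [exp(3*t), t*exp(3*t)]
  [0, exp(3*t)]

Strategy: write A = P · J · P⁻¹ where J is a Jordan canonical form, so e^{tA} = P · e^{tJ} · P⁻¹, and e^{tJ} can be computed block-by-block.

A has Jordan form
J =
  [3, 1]
  [0, 3]
(up to reordering of blocks).

Per-block formulas:
  For a 2×2 Jordan block J_2(3): exp(t · J_2(3)) = e^(3t)·(I + t·N), where N is the 2×2 nilpotent shift.

After assembling e^{tJ} and conjugating by P, we get:

e^{tA} =
  [exp(3*t), t*exp(3*t)]
  [0, exp(3*t)]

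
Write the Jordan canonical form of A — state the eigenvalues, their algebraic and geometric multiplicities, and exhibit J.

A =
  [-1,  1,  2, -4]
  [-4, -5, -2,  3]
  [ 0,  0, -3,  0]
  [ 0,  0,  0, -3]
J_3(-3) ⊕ J_1(-3)

The characteristic polynomial is
  det(x·I − A) = x^4 + 12*x^3 + 54*x^2 + 108*x + 81 = (x + 3)^4

Eigenvalues and multiplicities (the geometric multiplicity of λ is n − rank(A − λI), which equals the number of Jordan blocks for λ):
  λ = -3: algebraic multiplicity = 4, geometric multiplicity = 2

Determining the block sizes for each eigenvalue:
  λ = -3: with am = 4 and gm = 2, the partition is not yet determined (e.g. several partitions of 4 into 2 parts exist). Let N = A − (-3)·I. Computing rank(N^1) = 2, rank(N^2) = 1, rank(N^3) = 0; the number of blocks of size ≥ j is rank(N^{j−1}) − rank(N^j), giving [2, 1, 1]. So we have 1 block(s) of size 3, 1 block(s) of size 1 → block sizes [3, 1]

Assembling the blocks gives a Jordan form
J =
  [-3,  1,  0,  0]
  [ 0, -3,  1,  0]
  [ 0,  0, -3,  0]
  [ 0,  0,  0, -3]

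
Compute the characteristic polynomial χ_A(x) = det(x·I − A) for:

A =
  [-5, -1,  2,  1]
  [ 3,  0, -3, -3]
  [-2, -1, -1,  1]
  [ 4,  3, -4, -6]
x^4 + 12*x^3 + 54*x^2 + 108*x + 81

Expanding det(x·I − A) (e.g. by cofactor expansion or by noting that A is similar to its Jordan form J, which has the same characteristic polynomial as A) gives
  χ_A(x) = x^4 + 12*x^3 + 54*x^2 + 108*x + 81
which factors as (x + 3)^4. The eigenvalues (with algebraic multiplicities) are λ = -3 with multiplicity 4.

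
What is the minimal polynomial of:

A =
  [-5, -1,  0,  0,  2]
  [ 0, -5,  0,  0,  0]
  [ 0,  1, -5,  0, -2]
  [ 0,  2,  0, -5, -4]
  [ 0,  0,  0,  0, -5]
x^2 + 10*x + 25

The characteristic polynomial is χ_A(x) = (x + 5)^5, so the eigenvalues are known. The minimal polynomial is
  m_A(x) = Π_λ (x − λ)^{k_λ}
where k_λ is the size of the *largest* Jordan block for λ (equivalently, the smallest k with (A − λI)^k v = 0 for every generalised eigenvector v of λ).

  λ = -5: largest Jordan block has size 2, contributing (x + 5)^2

So m_A(x) = (x + 5)^2 = x^2 + 10*x + 25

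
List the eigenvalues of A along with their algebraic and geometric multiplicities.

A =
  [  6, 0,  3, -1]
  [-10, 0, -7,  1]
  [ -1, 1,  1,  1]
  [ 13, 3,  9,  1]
λ = 2: alg = 4, geom = 2

Step 1 — factor the characteristic polynomial to read off the algebraic multiplicities:
  χ_A(x) = (x - 2)^4

Step 2 — compute geometric multiplicities via the rank-nullity identity g(λ) = n − rank(A − λI):
  rank(A − (2)·I) = 2, so dim ker(A − (2)·I) = n − 2 = 2

Summary:
  λ = 2: algebraic multiplicity = 4, geometric multiplicity = 2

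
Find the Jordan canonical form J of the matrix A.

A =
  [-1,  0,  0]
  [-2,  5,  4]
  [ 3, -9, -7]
J_2(-1) ⊕ J_1(-1)

The characteristic polynomial is
  det(x·I − A) = x^3 + 3*x^2 + 3*x + 1 = (x + 1)^3

Eigenvalues and multiplicities (the geometric multiplicity of λ is n − rank(A − λI), which equals the number of Jordan blocks for λ):
  λ = -1: algebraic multiplicity = 3, geometric multiplicity = 2

Determining the block sizes for each eigenvalue:
  λ = -1: 2 blocks summing to 3 forces exactly one block of size 2 and the rest size 1 → block sizes [2, 1]

Assembling the blocks gives a Jordan form
J =
  [-1,  1,  0]
  [ 0, -1,  0]
  [ 0,  0, -1]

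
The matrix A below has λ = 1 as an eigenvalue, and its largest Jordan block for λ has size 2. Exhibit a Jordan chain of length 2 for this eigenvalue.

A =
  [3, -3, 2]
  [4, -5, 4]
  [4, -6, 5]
A Jordan chain for λ = 1 of length 2:
v_1 = (2, 4, 4)ᵀ
v_2 = (1, 0, 0)ᵀ

Let N = A − (1)·I. We want v_2 with N^2 v_2 = 0 but N^1 v_2 ≠ 0; then v_{j-1} := N · v_j for j = 2, …, 2.

Pick v_2 = (1, 0, 0)ᵀ.
Then v_1 = N · v_2 = (2, 4, 4)ᵀ.

Sanity check: (A − (1)·I) v_1 = (0, 0, 0)ᵀ = 0. ✓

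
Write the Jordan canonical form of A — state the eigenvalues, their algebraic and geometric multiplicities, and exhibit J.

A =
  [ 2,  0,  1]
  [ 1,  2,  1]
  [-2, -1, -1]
J_3(1)

The characteristic polynomial is
  det(x·I − A) = x^3 - 3*x^2 + 3*x - 1 = (x - 1)^3

Eigenvalues and multiplicities (the geometric multiplicity of λ is n − rank(A − λI), which equals the number of Jordan blocks for λ):
  λ = 1: algebraic multiplicity = 3, geometric multiplicity = 1

Determining the block sizes for each eigenvalue:
  λ = 1: one block (gm = 1), so the single block has size am = 3 → block sizes [3]

Assembling the blocks gives a Jordan form
J =
  [1, 1, 0]
  [0, 1, 1]
  [0, 0, 1]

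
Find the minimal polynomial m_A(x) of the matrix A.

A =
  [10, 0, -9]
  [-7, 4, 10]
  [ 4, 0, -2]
x^3 - 12*x^2 + 48*x - 64

The characteristic polynomial is χ_A(x) = (x - 4)^3, so the eigenvalues are known. The minimal polynomial is
  m_A(x) = Π_λ (x − λ)^{k_λ}
where k_λ is the size of the *largest* Jordan block for λ (equivalently, the smallest k with (A − λI)^k v = 0 for every generalised eigenvector v of λ).

  λ = 4: largest Jordan block has size 3, contributing (x − 4)^3

So m_A(x) = (x - 4)^3 = x^3 - 12*x^2 + 48*x - 64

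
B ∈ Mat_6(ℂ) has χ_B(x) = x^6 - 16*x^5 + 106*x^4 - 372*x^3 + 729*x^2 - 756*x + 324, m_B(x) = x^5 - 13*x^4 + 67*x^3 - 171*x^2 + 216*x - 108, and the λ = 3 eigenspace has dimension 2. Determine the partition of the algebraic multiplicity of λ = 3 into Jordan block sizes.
Block sizes for λ = 3: [3, 1]

Step 1 — from the characteristic polynomial, algebraic multiplicity of λ = 3 is 4. From dim ker(B − (3)·I) = 2, there are exactly 2 Jordan blocks for λ = 3.
Step 2 — from the minimal polynomial, the factor (x − 3)^3 tells us the largest block for λ = 3 has size 3.
Step 3 — with total size 4, 2 blocks, and largest block 3, the block sizes (in nonincreasing order) are [3, 1].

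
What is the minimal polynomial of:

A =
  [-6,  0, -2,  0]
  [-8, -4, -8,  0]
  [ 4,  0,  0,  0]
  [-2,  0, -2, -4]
x^2 + 6*x + 8

The characteristic polynomial is χ_A(x) = (x + 2)*(x + 4)^3, so the eigenvalues are known. The minimal polynomial is
  m_A(x) = Π_λ (x − λ)^{k_λ}
where k_λ is the size of the *largest* Jordan block for λ (equivalently, the smallest k with (A − λI)^k v = 0 for every generalised eigenvector v of λ).

  λ = -4: largest Jordan block has size 1, contributing (x + 4)
  λ = -2: largest Jordan block has size 1, contributing (x + 2)

So m_A(x) = (x + 2)*(x + 4) = x^2 + 6*x + 8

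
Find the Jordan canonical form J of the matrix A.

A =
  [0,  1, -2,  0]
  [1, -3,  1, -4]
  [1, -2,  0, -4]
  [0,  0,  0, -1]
J_3(-1) ⊕ J_1(-1)

The characteristic polynomial is
  det(x·I − A) = x^4 + 4*x^3 + 6*x^2 + 4*x + 1 = (x + 1)^4

Eigenvalues and multiplicities (the geometric multiplicity of λ is n − rank(A − λI), which equals the number of Jordan blocks for λ):
  λ = -1: algebraic multiplicity = 4, geometric multiplicity = 2

Determining the block sizes for each eigenvalue:
  λ = -1: with am = 4 and gm = 2, the partition is not yet determined (e.g. several partitions of 4 into 2 parts exist). Let N = A − (-1)·I. Computing rank(N^1) = 2, rank(N^2) = 1, rank(N^3) = 0; the number of blocks of size ≥ j is rank(N^{j−1}) − rank(N^j), giving [2, 1, 1]. So we have 1 block(s) of size 3, 1 block(s) of size 1 → block sizes [3, 1]

Assembling the blocks gives a Jordan form
J =
  [-1,  1,  0,  0]
  [ 0, -1,  1,  0]
  [ 0,  0, -1,  0]
  [ 0,  0,  0, -1]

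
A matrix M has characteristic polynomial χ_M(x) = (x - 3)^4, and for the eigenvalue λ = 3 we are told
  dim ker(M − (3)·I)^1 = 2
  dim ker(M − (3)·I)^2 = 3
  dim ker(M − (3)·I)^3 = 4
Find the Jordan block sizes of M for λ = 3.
Block sizes for λ = 3: [3, 1]

From the dimensions of kernels of powers, the number of Jordan blocks of size at least j is d_j − d_{j−1} where d_j = dim ker(N^j) (with d_0 = 0). Computing the differences gives [2, 1, 1].
The number of blocks of size exactly k is (#blocks of size ≥ k) − (#blocks of size ≥ k + 1), so the partition is: 1 block(s) of size 1, 1 block(s) of size 3.
In nonincreasing order the block sizes are [3, 1].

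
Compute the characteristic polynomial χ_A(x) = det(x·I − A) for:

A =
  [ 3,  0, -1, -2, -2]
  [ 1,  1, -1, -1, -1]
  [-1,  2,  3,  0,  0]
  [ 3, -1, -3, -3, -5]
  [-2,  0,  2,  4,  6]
x^5 - 10*x^4 + 40*x^3 - 80*x^2 + 80*x - 32

Expanding det(x·I − A) (e.g. by cofactor expansion or by noting that A is similar to its Jordan form J, which has the same characteristic polynomial as A) gives
  χ_A(x) = x^5 - 10*x^4 + 40*x^3 - 80*x^2 + 80*x - 32
which factors as (x - 2)^5. The eigenvalues (with algebraic multiplicities) are λ = 2 with multiplicity 5.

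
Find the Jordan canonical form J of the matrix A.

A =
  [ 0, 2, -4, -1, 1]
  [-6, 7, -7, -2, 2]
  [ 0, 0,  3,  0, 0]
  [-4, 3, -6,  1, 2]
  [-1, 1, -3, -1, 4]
J_3(3) ⊕ J_2(3)

The characteristic polynomial is
  det(x·I − A) = x^5 - 15*x^4 + 90*x^3 - 270*x^2 + 405*x - 243 = (x - 3)^5

Eigenvalues and multiplicities (the geometric multiplicity of λ is n − rank(A − λI), which equals the number of Jordan blocks for λ):
  λ = 3: algebraic multiplicity = 5, geometric multiplicity = 2

Determining the block sizes for each eigenvalue:
  λ = 3: with am = 5 and gm = 2, the partition is not yet determined (e.g. several partitions of 5 into 2 parts exist). Let N = A − (3)·I. Computing rank(N^1) = 3, rank(N^2) = 1, rank(N^3) = 0; the number of blocks of size ≥ j is rank(N^{j−1}) − rank(N^j), giving [2, 2, 1]. So we have 1 block(s) of size 3, 1 block(s) of size 2 → block sizes [3, 2]

Assembling the blocks gives a Jordan form
J =
  [3, 1, 0, 0, 0]
  [0, 3, 1, 0, 0]
  [0, 0, 3, 0, 0]
  [0, 0, 0, 3, 1]
  [0, 0, 0, 0, 3]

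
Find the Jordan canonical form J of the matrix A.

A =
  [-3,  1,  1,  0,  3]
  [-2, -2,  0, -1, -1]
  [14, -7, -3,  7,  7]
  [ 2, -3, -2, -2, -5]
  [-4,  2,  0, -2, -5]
J_2(-3) ⊕ J_2(-3) ⊕ J_1(-3)

The characteristic polynomial is
  det(x·I − A) = x^5 + 15*x^4 + 90*x^3 + 270*x^2 + 405*x + 243 = (x + 3)^5

Eigenvalues and multiplicities (the geometric multiplicity of λ is n − rank(A − λI), which equals the number of Jordan blocks for λ):
  λ = -3: algebraic multiplicity = 5, geometric multiplicity = 3

Determining the block sizes for each eigenvalue:
  λ = -3: with am = 5 and gm = 3, the partition is not yet determined (e.g. several partitions of 5 into 3 parts exist). Let N = A − (-3)·I. Computing rank(N^1) = 2, rank(N^2) = 0; the number of blocks of size ≥ j is rank(N^{j−1}) − rank(N^j), giving [3, 2]. So we have 2 block(s) of size 2, 1 block(s) of size 1 → block sizes [2, 2, 1]

Assembling the blocks gives a Jordan form
J =
  [-3,  1,  0,  0,  0]
  [ 0, -3,  0,  0,  0]
  [ 0,  0, -3,  1,  0]
  [ 0,  0,  0, -3,  0]
  [ 0,  0,  0,  0, -3]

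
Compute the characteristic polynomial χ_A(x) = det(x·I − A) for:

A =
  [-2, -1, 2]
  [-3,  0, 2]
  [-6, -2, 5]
x^3 - 3*x^2 + 3*x - 1

Expanding det(x·I − A) (e.g. by cofactor expansion or by noting that A is similar to its Jordan form J, which has the same characteristic polynomial as A) gives
  χ_A(x) = x^3 - 3*x^2 + 3*x - 1
which factors as (x - 1)^3. The eigenvalues (with algebraic multiplicities) are λ = 1 with multiplicity 3.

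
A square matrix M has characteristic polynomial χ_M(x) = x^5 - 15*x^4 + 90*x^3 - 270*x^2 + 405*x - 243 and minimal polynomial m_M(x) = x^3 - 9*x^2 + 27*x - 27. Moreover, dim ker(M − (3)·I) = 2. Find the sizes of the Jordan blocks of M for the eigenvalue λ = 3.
Block sizes for λ = 3: [3, 2]

Step 1 — from the characteristic polynomial, algebraic multiplicity of λ = 3 is 5. From dim ker(M − (3)·I) = 2, there are exactly 2 Jordan blocks for λ = 3.
Step 2 — from the minimal polynomial, the factor (x − 3)^3 tells us the largest block for λ = 3 has size 3.
Step 3 — with total size 5, 2 blocks, and largest block 3, the block sizes (in nonincreasing order) are [3, 2].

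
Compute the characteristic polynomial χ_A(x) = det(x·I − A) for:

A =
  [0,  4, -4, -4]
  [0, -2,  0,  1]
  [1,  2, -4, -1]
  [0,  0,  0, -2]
x^4 + 8*x^3 + 24*x^2 + 32*x + 16

Expanding det(x·I − A) (e.g. by cofactor expansion or by noting that A is similar to its Jordan form J, which has the same characteristic polynomial as A) gives
  χ_A(x) = x^4 + 8*x^3 + 24*x^2 + 32*x + 16
which factors as (x + 2)^4. The eigenvalues (with algebraic multiplicities) are λ = -2 with multiplicity 4.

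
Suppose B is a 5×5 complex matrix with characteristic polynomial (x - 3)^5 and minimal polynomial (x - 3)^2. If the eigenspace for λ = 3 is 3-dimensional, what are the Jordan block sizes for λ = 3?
Block sizes for λ = 3: [2, 2, 1]

Step 1 — from the characteristic polynomial, algebraic multiplicity of λ = 3 is 5. From dim ker(B − (3)·I) = 3, there are exactly 3 Jordan blocks for λ = 3.
Step 2 — from the minimal polynomial, the factor (x − 3)^2 tells us the largest block for λ = 3 has size 2.
Step 3 — with total size 5, 3 blocks, and largest block 2, the block sizes (in nonincreasing order) are [2, 2, 1].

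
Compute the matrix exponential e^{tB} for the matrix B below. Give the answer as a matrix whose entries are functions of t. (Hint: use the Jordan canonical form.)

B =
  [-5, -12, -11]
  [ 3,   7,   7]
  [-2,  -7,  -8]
e^{tB} =
  [-5*t^2*exp(-2*t)/2 - 3*t*exp(-2*t) + exp(-2*t), 5*t^2*exp(-2*t)/2 - 12*t*exp(-2*t), 15*t^2*exp(-2*t)/2 - 11*t*exp(-2*t)]
  [2*t^2*exp(-2*t) + 3*t*exp(-2*t), -2*t^2*exp(-2*t) + 9*t*exp(-2*t) + exp(-2*t), -6*t^2*exp(-2*t) + 7*t*exp(-2*t)]
  [-3*t^2*exp(-2*t)/2 - 2*t*exp(-2*t), 3*t^2*exp(-2*t)/2 - 7*t*exp(-2*t), 9*t^2*exp(-2*t)/2 - 6*t*exp(-2*t) + exp(-2*t)]

Strategy: write B = P · J · P⁻¹ where J is a Jordan canonical form, so e^{tB} = P · e^{tJ} · P⁻¹, and e^{tJ} can be computed block-by-block.

B has Jordan form
J =
  [-2,  1,  0]
  [ 0, -2,  1]
  [ 0,  0, -2]
(up to reordering of blocks).

Per-block formulas:
  For a 3×3 Jordan block J_3(-2): exp(t · J_3(-2)) = e^(-2t)·(I + t·N + (t^2/2)·N^2), where N is the 3×3 nilpotent shift.

After assembling e^{tJ} and conjugating by P, we get:

e^{tB} =
  [-5*t^2*exp(-2*t)/2 - 3*t*exp(-2*t) + exp(-2*t), 5*t^2*exp(-2*t)/2 - 12*t*exp(-2*t), 15*t^2*exp(-2*t)/2 - 11*t*exp(-2*t)]
  [2*t^2*exp(-2*t) + 3*t*exp(-2*t), -2*t^2*exp(-2*t) + 9*t*exp(-2*t) + exp(-2*t), -6*t^2*exp(-2*t) + 7*t*exp(-2*t)]
  [-3*t^2*exp(-2*t)/2 - 2*t*exp(-2*t), 3*t^2*exp(-2*t)/2 - 7*t*exp(-2*t), 9*t^2*exp(-2*t)/2 - 6*t*exp(-2*t) + exp(-2*t)]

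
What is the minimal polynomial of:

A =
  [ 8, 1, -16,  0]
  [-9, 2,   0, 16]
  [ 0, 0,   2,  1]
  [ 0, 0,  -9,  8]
x^2 - 10*x + 25

The characteristic polynomial is χ_A(x) = (x - 5)^4, so the eigenvalues are known. The minimal polynomial is
  m_A(x) = Π_λ (x − λ)^{k_λ}
where k_λ is the size of the *largest* Jordan block for λ (equivalently, the smallest k with (A − λI)^k v = 0 for every generalised eigenvector v of λ).

  λ = 5: largest Jordan block has size 2, contributing (x − 5)^2

So m_A(x) = (x - 5)^2 = x^2 - 10*x + 25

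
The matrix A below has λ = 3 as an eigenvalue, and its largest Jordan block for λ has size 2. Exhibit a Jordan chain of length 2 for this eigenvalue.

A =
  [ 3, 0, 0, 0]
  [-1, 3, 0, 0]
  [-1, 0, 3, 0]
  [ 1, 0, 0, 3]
A Jordan chain for λ = 3 of length 2:
v_1 = (0, -1, -1, 1)ᵀ
v_2 = (1, 0, 0, 0)ᵀ

Let N = A − (3)·I. We want v_2 with N^2 v_2 = 0 but N^1 v_2 ≠ 0; then v_{j-1} := N · v_j for j = 2, …, 2.

Pick v_2 = (1, 0, 0, 0)ᵀ.
Then v_1 = N · v_2 = (0, -1, -1, 1)ᵀ.

Sanity check: (A − (3)·I) v_1 = (0, 0, 0, 0)ᵀ = 0. ✓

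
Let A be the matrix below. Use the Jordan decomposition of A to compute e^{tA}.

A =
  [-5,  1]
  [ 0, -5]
e^{tA} =
  [exp(-5*t), t*exp(-5*t)]
  [0, exp(-5*t)]

Strategy: write A = P · J · P⁻¹ where J is a Jordan canonical form, so e^{tA} = P · e^{tJ} · P⁻¹, and e^{tJ} can be computed block-by-block.

A has Jordan form
J =
  [-5,  1]
  [ 0, -5]
(up to reordering of blocks).

Per-block formulas:
  For a 2×2 Jordan block J_2(-5): exp(t · J_2(-5)) = e^(-5t)·(I + t·N), where N is the 2×2 nilpotent shift.

After assembling e^{tJ} and conjugating by P, we get:

e^{tA} =
  [exp(-5*t), t*exp(-5*t)]
  [0, exp(-5*t)]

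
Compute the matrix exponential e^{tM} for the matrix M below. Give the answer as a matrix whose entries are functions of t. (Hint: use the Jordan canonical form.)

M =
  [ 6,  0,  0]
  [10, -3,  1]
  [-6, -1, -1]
e^{tM} =
  [exp(6*t), 0, 0]
  [2*t*exp(-2*t) + exp(6*t) - exp(-2*t), -t*exp(-2*t) + exp(-2*t), t*exp(-2*t)]
  [2*t*exp(-2*t) - exp(6*t) + exp(-2*t), -t*exp(-2*t), t*exp(-2*t) + exp(-2*t)]

Strategy: write M = P · J · P⁻¹ where J is a Jordan canonical form, so e^{tM} = P · e^{tJ} · P⁻¹, and e^{tJ} can be computed block-by-block.

M has Jordan form
J =
  [-2,  1, 0]
  [ 0, -2, 0]
  [ 0,  0, 6]
(up to reordering of blocks).

Per-block formulas:
  For a 2×2 Jordan block J_2(-2): exp(t · J_2(-2)) = e^(-2t)·(I + t·N), where N is the 2×2 nilpotent shift.
  For a 1×1 block at λ = 6: exp(t · [6]) = [e^(6t)].

After assembling e^{tJ} and conjugating by P, we get:

e^{tM} =
  [exp(6*t), 0, 0]
  [2*t*exp(-2*t) + exp(6*t) - exp(-2*t), -t*exp(-2*t) + exp(-2*t), t*exp(-2*t)]
  [2*t*exp(-2*t) - exp(6*t) + exp(-2*t), -t*exp(-2*t), t*exp(-2*t) + exp(-2*t)]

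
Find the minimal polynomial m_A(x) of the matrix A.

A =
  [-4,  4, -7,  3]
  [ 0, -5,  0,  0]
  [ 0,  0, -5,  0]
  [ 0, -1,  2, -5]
x^3 + 14*x^2 + 65*x + 100

The characteristic polynomial is χ_A(x) = (x + 4)*(x + 5)^3, so the eigenvalues are known. The minimal polynomial is
  m_A(x) = Π_λ (x − λ)^{k_λ}
where k_λ is the size of the *largest* Jordan block for λ (equivalently, the smallest k with (A − λI)^k v = 0 for every generalised eigenvector v of λ).

  λ = -5: largest Jordan block has size 2, contributing (x + 5)^2
  λ = -4: largest Jordan block has size 1, contributing (x + 4)

So m_A(x) = (x + 4)*(x + 5)^2 = x^3 + 14*x^2 + 65*x + 100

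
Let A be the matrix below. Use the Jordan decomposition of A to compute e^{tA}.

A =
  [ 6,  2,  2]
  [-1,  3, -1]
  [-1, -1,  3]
e^{tA} =
  [2*t*exp(4*t) + exp(4*t), 2*t*exp(4*t), 2*t*exp(4*t)]
  [-t*exp(4*t), -t*exp(4*t) + exp(4*t), -t*exp(4*t)]
  [-t*exp(4*t), -t*exp(4*t), -t*exp(4*t) + exp(4*t)]

Strategy: write A = P · J · P⁻¹ where J is a Jordan canonical form, so e^{tA} = P · e^{tJ} · P⁻¹, and e^{tJ} can be computed block-by-block.

A has Jordan form
J =
  [4, 1, 0]
  [0, 4, 0]
  [0, 0, 4]
(up to reordering of blocks).

Per-block formulas:
  For a 2×2 Jordan block J_2(4): exp(t · J_2(4)) = e^(4t)·(I + t·N), where N is the 2×2 nilpotent shift.
  For a 1×1 block at λ = 4: exp(t · [4]) = [e^(4t)].

After assembling e^{tJ} and conjugating by P, we get:

e^{tA} =
  [2*t*exp(4*t) + exp(4*t), 2*t*exp(4*t), 2*t*exp(4*t)]
  [-t*exp(4*t), -t*exp(4*t) + exp(4*t), -t*exp(4*t)]
  [-t*exp(4*t), -t*exp(4*t), -t*exp(4*t) + exp(4*t)]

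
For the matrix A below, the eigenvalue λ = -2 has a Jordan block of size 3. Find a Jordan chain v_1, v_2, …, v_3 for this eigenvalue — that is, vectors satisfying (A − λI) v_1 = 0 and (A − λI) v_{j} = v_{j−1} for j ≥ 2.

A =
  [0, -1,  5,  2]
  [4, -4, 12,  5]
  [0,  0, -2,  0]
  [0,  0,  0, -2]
A Jordan chain for λ = -2 of length 3:
v_1 = (-2, -4, 0, 0)ᵀ
v_2 = (5, 12, 0, 0)ᵀ
v_3 = (0, 0, 1, 0)ᵀ

Let N = A − (-2)·I. We want v_3 with N^3 v_3 = 0 but N^2 v_3 ≠ 0; then v_{j-1} := N · v_j for j = 3, …, 2.

Pick v_3 = (0, 0, 1, 0)ᵀ.
Then v_2 = N · v_3 = (5, 12, 0, 0)ᵀ.
Then v_1 = N · v_2 = (-2, -4, 0, 0)ᵀ.

Sanity check: (A − (-2)·I) v_1 = (0, 0, 0, 0)ᵀ = 0. ✓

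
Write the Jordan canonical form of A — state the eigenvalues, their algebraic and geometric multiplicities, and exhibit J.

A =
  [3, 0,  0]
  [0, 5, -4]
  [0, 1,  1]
J_2(3) ⊕ J_1(3)

The characteristic polynomial is
  det(x·I − A) = x^3 - 9*x^2 + 27*x - 27 = (x - 3)^3

Eigenvalues and multiplicities (the geometric multiplicity of λ is n − rank(A − λI), which equals the number of Jordan blocks for λ):
  λ = 3: algebraic multiplicity = 3, geometric multiplicity = 2

Determining the block sizes for each eigenvalue:
  λ = 3: 2 blocks summing to 3 forces exactly one block of size 2 and the rest size 1 → block sizes [2, 1]

Assembling the blocks gives a Jordan form
J =
  [3, 1, 0]
  [0, 3, 0]
  [0, 0, 3]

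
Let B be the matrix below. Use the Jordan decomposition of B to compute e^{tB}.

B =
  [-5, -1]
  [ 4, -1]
e^{tB} =
  [-2*t*exp(-3*t) + exp(-3*t), -t*exp(-3*t)]
  [4*t*exp(-3*t), 2*t*exp(-3*t) + exp(-3*t)]

Strategy: write B = P · J · P⁻¹ where J is a Jordan canonical form, so e^{tB} = P · e^{tJ} · P⁻¹, and e^{tJ} can be computed block-by-block.

B has Jordan form
J =
  [-3,  1]
  [ 0, -3]
(up to reordering of blocks).

Per-block formulas:
  For a 2×2 Jordan block J_2(-3): exp(t · J_2(-3)) = e^(-3t)·(I + t·N), where N is the 2×2 nilpotent shift.

After assembling e^{tJ} and conjugating by P, we get:

e^{tB} =
  [-2*t*exp(-3*t) + exp(-3*t), -t*exp(-3*t)]
  [4*t*exp(-3*t), 2*t*exp(-3*t) + exp(-3*t)]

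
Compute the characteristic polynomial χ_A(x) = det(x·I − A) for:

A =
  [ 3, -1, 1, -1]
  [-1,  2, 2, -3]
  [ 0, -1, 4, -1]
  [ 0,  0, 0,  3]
x^4 - 12*x^3 + 54*x^2 - 108*x + 81

Expanding det(x·I − A) (e.g. by cofactor expansion or by noting that A is similar to its Jordan form J, which has the same characteristic polynomial as A) gives
  χ_A(x) = x^4 - 12*x^3 + 54*x^2 - 108*x + 81
which factors as (x - 3)^4. The eigenvalues (with algebraic multiplicities) are λ = 3 with multiplicity 4.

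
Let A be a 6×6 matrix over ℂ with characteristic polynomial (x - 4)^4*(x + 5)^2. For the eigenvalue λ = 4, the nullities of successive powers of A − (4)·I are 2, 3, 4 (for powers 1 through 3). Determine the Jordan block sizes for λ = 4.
Block sizes for λ = 4: [3, 1]

From the dimensions of kernels of powers, the number of Jordan blocks of size at least j is d_j − d_{j−1} where d_j = dim ker(N^j) (with d_0 = 0). Computing the differences gives [2, 1, 1].
The number of blocks of size exactly k is (#blocks of size ≥ k) − (#blocks of size ≥ k + 1), so the partition is: 1 block(s) of size 1, 1 block(s) of size 3.
In nonincreasing order the block sizes are [3, 1].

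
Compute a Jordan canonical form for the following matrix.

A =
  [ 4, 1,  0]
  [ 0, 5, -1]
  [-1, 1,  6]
J_3(5)

The characteristic polynomial is
  det(x·I − A) = x^3 - 15*x^2 + 75*x - 125 = (x - 5)^3

Eigenvalues and multiplicities (the geometric multiplicity of λ is n − rank(A − λI), which equals the number of Jordan blocks for λ):
  λ = 5: algebraic multiplicity = 3, geometric multiplicity = 1

Determining the block sizes for each eigenvalue:
  λ = 5: one block (gm = 1), so the single block has size am = 3 → block sizes [3]

Assembling the blocks gives a Jordan form
J =
  [5, 1, 0]
  [0, 5, 1]
  [0, 0, 5]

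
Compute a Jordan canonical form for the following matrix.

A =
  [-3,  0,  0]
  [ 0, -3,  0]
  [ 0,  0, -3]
J_1(-3) ⊕ J_1(-3) ⊕ J_1(-3)

The characteristic polynomial is
  det(x·I − A) = x^3 + 9*x^2 + 27*x + 27 = (x + 3)^3

Eigenvalues and multiplicities (the geometric multiplicity of λ is n − rank(A − λI), which equals the number of Jordan blocks for λ):
  λ = -3: algebraic multiplicity = 3, geometric multiplicity = 3

Determining the block sizes for each eigenvalue:
  λ = -3: gm = am = 3, so every block has size 1 → block sizes [1, 1, 1]

Assembling the blocks gives a Jordan form
J =
  [-3,  0,  0]
  [ 0, -3,  0]
  [ 0,  0, -3]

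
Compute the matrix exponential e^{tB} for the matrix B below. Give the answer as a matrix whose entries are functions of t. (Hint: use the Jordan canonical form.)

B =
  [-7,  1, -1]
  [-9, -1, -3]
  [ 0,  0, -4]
e^{tB} =
  [-3*t*exp(-4*t) + exp(-4*t), t*exp(-4*t), -t*exp(-4*t)]
  [-9*t*exp(-4*t), 3*t*exp(-4*t) + exp(-4*t), -3*t*exp(-4*t)]
  [0, 0, exp(-4*t)]

Strategy: write B = P · J · P⁻¹ where J is a Jordan canonical form, so e^{tB} = P · e^{tJ} · P⁻¹, and e^{tJ} can be computed block-by-block.

B has Jordan form
J =
  [-4,  1,  0]
  [ 0, -4,  0]
  [ 0,  0, -4]
(up to reordering of blocks).

Per-block formulas:
  For a 2×2 Jordan block J_2(-4): exp(t · J_2(-4)) = e^(-4t)·(I + t·N), where N is the 2×2 nilpotent shift.
  For a 1×1 block at λ = -4: exp(t · [-4]) = [e^(-4t)].

After assembling e^{tJ} and conjugating by P, we get:

e^{tB} =
  [-3*t*exp(-4*t) + exp(-4*t), t*exp(-4*t), -t*exp(-4*t)]
  [-9*t*exp(-4*t), 3*t*exp(-4*t) + exp(-4*t), -3*t*exp(-4*t)]
  [0, 0, exp(-4*t)]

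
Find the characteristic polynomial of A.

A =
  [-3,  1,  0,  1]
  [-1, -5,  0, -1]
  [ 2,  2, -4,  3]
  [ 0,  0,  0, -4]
x^4 + 16*x^3 + 96*x^2 + 256*x + 256

Expanding det(x·I − A) (e.g. by cofactor expansion or by noting that A is similar to its Jordan form J, which has the same characteristic polynomial as A) gives
  χ_A(x) = x^4 + 16*x^3 + 96*x^2 + 256*x + 256
which factors as (x + 4)^4. The eigenvalues (with algebraic multiplicities) are λ = -4 with multiplicity 4.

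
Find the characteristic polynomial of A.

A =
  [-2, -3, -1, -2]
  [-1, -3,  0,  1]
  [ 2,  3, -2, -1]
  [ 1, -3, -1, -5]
x^4 + 12*x^3 + 54*x^2 + 108*x + 81

Expanding det(x·I − A) (e.g. by cofactor expansion or by noting that A is similar to its Jordan form J, which has the same characteristic polynomial as A) gives
  χ_A(x) = x^4 + 12*x^3 + 54*x^2 + 108*x + 81
which factors as (x + 3)^4. The eigenvalues (with algebraic multiplicities) are λ = -3 with multiplicity 4.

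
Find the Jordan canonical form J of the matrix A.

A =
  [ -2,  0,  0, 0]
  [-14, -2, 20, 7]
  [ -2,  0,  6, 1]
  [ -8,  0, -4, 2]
J_1(-2) ⊕ J_1(-2) ⊕ J_2(4)

The characteristic polynomial is
  det(x·I − A) = x^4 - 4*x^3 - 12*x^2 + 32*x + 64 = (x - 4)^2*(x + 2)^2

Eigenvalues and multiplicities (the geometric multiplicity of λ is n − rank(A − λI), which equals the number of Jordan blocks for λ):
  λ = -2: algebraic multiplicity = 2, geometric multiplicity = 2
  λ = 4: algebraic multiplicity = 2, geometric multiplicity = 1

Determining the block sizes for each eigenvalue:
  λ = -2: gm = am = 2, so every block has size 1 → block sizes [1, 1]
  λ = 4: one block (gm = 1), so the single block has size am = 2 → block sizes [2]

Assembling the blocks gives a Jordan form
J =
  [-2,  0, 0, 0]
  [ 0, -2, 0, 0]
  [ 0,  0, 4, 1]
  [ 0,  0, 0, 4]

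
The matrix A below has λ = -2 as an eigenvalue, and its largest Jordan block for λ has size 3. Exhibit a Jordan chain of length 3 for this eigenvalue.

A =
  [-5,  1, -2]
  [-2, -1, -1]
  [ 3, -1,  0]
A Jordan chain for λ = -2 of length 3:
v_1 = (1, 1, -1)ᵀ
v_2 = (-3, -2, 3)ᵀ
v_3 = (1, 0, 0)ᵀ

Let N = A − (-2)·I. We want v_3 with N^3 v_3 = 0 but N^2 v_3 ≠ 0; then v_{j-1} := N · v_j for j = 3, …, 2.

Pick v_3 = (1, 0, 0)ᵀ.
Then v_2 = N · v_3 = (-3, -2, 3)ᵀ.
Then v_1 = N · v_2 = (1, 1, -1)ᵀ.

Sanity check: (A − (-2)·I) v_1 = (0, 0, 0)ᵀ = 0. ✓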